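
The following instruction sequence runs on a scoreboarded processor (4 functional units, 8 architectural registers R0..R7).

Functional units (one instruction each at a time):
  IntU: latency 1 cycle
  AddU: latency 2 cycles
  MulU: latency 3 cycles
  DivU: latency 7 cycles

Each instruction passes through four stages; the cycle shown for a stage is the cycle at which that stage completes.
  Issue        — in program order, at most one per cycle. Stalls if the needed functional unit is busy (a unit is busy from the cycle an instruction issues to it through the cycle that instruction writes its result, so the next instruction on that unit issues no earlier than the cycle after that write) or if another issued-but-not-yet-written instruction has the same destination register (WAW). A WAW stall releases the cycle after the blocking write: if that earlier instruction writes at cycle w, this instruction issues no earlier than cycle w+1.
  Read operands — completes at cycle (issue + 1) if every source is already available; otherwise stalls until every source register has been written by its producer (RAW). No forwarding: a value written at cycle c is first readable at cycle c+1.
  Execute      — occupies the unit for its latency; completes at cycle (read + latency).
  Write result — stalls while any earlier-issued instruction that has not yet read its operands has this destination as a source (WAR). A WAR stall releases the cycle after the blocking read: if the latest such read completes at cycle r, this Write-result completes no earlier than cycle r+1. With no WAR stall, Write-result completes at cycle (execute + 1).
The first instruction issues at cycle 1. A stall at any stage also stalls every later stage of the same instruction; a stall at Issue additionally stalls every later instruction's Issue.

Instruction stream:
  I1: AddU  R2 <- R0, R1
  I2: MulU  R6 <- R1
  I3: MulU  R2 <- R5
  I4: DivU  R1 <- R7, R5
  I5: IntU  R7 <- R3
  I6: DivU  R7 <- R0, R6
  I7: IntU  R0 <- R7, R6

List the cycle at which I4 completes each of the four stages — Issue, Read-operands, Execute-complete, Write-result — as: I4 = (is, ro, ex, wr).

I1  is:1  ro:2  ex:4  wr:5
I2  is:2  ro:3  ex:6  wr:7
I3  is:8  ro:9  ex:12  wr:13  — struct: MulU busy until I2 writes@7
I4  is:9  ro:10  ex:17  wr:18
I5  is:10  ro:11  ex:12  wr:13
I6  is:19  ro:20  ex:27  wr:28  — struct: DivU busy until I4 writes@18
I7  is:20  ro:29  ex:30  wr:31  — RAW R7: wait I6 write@28

I4 = (9, 10, 17, 18)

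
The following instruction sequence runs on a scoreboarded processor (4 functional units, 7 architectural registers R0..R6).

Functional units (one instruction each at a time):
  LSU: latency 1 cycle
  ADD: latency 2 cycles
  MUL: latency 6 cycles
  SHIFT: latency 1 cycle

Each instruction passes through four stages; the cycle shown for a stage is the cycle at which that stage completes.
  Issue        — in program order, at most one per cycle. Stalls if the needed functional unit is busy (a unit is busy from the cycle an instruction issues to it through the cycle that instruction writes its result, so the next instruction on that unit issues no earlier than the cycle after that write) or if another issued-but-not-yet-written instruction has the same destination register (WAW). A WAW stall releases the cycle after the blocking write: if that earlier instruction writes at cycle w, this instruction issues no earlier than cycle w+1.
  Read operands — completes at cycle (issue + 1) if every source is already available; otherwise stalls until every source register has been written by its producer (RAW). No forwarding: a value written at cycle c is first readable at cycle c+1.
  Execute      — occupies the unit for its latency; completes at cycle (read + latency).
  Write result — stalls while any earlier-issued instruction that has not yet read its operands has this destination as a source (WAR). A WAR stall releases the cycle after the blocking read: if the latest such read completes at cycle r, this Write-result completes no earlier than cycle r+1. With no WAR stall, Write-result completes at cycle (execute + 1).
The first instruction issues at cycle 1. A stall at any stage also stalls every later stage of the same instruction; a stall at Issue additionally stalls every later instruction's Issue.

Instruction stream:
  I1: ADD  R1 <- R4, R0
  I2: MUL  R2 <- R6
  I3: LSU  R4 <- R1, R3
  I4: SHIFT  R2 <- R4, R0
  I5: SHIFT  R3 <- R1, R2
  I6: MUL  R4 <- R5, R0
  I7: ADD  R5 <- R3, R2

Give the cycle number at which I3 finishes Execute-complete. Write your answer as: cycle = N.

I1: IS=1 RO=2 EX=4 WR=5
I2: IS=2 RO=3 EX=9 WR=10
I3: IS=3 RO=6 EX=7 WR=8  [RAW R1: wait I1 write@5]
I4: IS=11 RO=12 EX=13 WR=14  [WAW R2: wait I2 write@10]
I5: IS=15 RO=16 EX=17 WR=18  [struct: SHIFT busy until I4 writes@14]
I6: IS=16 RO=17 EX=23 WR=24
I7: IS=17 RO=19 EX=21 WR=22  [RAW R3: wait I5 write@18]

cycle = 7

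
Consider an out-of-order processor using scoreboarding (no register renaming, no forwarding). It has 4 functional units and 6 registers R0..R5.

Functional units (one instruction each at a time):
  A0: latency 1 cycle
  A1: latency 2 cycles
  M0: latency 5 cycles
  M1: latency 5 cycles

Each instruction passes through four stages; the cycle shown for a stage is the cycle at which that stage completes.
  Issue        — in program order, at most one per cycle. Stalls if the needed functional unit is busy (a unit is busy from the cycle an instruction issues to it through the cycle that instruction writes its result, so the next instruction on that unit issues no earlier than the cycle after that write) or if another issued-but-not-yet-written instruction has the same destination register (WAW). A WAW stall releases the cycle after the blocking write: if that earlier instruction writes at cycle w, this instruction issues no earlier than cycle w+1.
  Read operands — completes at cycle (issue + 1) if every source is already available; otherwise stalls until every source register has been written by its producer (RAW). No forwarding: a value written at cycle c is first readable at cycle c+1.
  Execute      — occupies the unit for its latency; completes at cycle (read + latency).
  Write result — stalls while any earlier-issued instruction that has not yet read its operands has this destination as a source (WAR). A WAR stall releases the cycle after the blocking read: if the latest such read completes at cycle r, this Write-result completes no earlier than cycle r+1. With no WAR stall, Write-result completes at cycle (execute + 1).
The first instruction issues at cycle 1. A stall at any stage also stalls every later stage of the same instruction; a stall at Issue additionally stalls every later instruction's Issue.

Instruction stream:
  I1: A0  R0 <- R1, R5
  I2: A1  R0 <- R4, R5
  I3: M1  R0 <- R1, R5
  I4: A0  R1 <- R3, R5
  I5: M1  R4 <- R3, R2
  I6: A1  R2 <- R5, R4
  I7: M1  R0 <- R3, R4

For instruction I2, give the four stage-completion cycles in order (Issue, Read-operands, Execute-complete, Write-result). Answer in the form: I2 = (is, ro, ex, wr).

I2 = (5, 6, 8, 9)

1) issue 1, read 2, done 3, write 4
2) issue 5, read 6, done 8, write 9  <WAW R0: wait I1 write@4>
3) issue 10, read 11, done 16, write 17  <WAW R0: wait I2 write@9>
4) issue 11, read 12, done 13, write 14
5) issue 18, read 19, done 24, write 25  <struct: M1 busy until I3 writes@17>
6) issue 19, read 26, done 28, write 29  <RAW R4: wait I5 write@25>
7) issue 26, read 27, done 32, write 33  <struct: M1 busy until I5 writes@25>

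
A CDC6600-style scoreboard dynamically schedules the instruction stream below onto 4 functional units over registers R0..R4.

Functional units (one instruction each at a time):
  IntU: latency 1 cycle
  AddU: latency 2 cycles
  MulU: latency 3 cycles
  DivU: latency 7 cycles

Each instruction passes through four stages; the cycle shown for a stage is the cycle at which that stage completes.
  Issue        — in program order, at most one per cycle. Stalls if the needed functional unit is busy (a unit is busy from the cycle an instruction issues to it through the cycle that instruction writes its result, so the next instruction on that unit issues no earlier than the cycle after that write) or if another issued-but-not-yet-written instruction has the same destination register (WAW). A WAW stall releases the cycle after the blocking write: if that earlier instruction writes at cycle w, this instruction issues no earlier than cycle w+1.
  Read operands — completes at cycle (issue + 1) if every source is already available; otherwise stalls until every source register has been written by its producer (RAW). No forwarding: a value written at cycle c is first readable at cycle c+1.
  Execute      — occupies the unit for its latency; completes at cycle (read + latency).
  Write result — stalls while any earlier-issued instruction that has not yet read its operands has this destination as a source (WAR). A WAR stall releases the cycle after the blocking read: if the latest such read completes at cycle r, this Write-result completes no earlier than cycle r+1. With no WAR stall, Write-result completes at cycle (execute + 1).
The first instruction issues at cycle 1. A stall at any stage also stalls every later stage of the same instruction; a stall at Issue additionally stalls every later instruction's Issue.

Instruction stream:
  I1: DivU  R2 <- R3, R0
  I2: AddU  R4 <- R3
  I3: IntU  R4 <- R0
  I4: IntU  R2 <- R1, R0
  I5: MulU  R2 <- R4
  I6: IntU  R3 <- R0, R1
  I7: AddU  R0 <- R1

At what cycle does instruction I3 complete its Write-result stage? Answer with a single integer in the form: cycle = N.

I1: IS=1 RO=2 EX=9 WR=10
I2: IS=2 RO=3 EX=5 WR=6
I3: IS=7 RO=8 EX=9 WR=10  [WAW R4: wait I2 write@6]
I4: IS=11 RO=12 EX=13 WR=14  [struct: IntU busy until I3 writes@10]
I5: IS=15 RO=16 EX=19 WR=20  [WAW R2: wait I4 write@14]
I6: IS=16 RO=17 EX=18 WR=19
I7: IS=17 RO=18 EX=20 WR=21

cycle = 10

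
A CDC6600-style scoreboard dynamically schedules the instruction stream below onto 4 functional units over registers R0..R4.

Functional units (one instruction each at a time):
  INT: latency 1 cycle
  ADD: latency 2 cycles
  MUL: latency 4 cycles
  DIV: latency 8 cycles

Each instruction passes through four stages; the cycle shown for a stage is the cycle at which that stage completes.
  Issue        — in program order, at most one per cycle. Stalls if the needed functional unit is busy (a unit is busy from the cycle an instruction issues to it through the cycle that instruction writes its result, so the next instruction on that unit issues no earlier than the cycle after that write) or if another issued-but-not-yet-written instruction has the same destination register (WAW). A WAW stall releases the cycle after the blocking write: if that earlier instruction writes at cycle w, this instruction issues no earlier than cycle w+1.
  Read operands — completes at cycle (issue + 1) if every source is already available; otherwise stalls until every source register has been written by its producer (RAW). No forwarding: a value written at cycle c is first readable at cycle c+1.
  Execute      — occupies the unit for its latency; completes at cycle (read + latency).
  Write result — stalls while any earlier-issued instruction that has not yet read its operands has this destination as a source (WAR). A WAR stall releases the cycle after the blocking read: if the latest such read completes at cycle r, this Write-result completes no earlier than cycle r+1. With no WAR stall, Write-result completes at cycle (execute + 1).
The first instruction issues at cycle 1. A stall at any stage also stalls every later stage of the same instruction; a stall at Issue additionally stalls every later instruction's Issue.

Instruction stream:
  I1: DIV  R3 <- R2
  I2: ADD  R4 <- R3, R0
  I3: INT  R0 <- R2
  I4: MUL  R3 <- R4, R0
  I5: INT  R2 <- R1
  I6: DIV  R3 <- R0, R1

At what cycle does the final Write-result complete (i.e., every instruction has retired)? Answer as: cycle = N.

c1: I1 issues→DIV
c2: I1 reads | I2 issues→ADD
c3: I3 issues→INT
c4: I3 reads
c5: I3 exec-done
c10: I1 exec-done
c11: I1 writes R3
c12: I2 reads | I4 issues→MUL
c13: I3 writes R0
c14: I2 exec-done | I5 issues→INT
c15: I2 writes R4 | I5 reads
c16: I4 reads | I5 exec-done
c17: I5 writes R2
c20: I4 exec-done
c21: I4 writes R3
c22: I6 issues→DIV
c23: I6 reads
c31: I6 exec-done
c32: I6 writes R3

cycle = 32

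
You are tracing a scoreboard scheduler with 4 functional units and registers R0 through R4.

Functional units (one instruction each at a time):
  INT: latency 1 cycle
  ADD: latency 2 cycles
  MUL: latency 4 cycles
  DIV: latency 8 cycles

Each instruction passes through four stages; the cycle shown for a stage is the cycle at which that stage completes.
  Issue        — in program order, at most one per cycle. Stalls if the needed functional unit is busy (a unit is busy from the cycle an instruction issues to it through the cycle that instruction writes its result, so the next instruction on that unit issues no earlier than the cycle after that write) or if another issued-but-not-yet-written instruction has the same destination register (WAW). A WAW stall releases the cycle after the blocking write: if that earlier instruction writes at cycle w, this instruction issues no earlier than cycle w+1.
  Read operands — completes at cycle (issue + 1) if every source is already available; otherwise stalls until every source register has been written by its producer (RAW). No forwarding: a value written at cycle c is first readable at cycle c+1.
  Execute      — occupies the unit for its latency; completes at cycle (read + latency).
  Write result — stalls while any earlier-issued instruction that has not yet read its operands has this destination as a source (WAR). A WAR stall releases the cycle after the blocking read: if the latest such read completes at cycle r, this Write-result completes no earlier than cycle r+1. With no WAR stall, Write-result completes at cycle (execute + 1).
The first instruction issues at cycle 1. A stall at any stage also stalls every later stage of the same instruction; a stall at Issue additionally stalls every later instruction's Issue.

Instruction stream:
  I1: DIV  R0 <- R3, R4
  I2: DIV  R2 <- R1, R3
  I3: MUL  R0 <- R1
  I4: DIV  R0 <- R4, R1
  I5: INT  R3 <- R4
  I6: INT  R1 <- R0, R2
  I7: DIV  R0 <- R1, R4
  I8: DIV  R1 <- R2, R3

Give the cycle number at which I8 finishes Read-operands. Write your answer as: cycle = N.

cycle = 48

t=1  I1 dispatched to DIV
t=2  I1 operands ready
t=10  I1 complete
t=11  R0←I1
t=12  I2 dispatched to DIV
t=13  I2 operands ready; I3 dispatched to MUL
t=14  I3 operands ready
t=18  I3 complete
t=19  R0←I3
t=21  I2 complete
t=22  R2←I2
t=23  I4 dispatched to DIV
t=24  I4 operands ready; I5 dispatched to INT
t=25  I5 operands ready
t=26  I5 complete
t=27  R3←I5
t=28  I6 dispatched to INT
t=32  I4 complete
t=33  R0←I4
t=34  I6 operands ready; I7 dispatched to DIV
t=35  I6 complete
t=36  R1←I6
t=37  I7 operands ready
t=45  I7 complete
t=46  R0←I7
t=47  I8 dispatched to DIV
t=48  I8 operands ready
t=56  I8 complete
t=57  R1←I8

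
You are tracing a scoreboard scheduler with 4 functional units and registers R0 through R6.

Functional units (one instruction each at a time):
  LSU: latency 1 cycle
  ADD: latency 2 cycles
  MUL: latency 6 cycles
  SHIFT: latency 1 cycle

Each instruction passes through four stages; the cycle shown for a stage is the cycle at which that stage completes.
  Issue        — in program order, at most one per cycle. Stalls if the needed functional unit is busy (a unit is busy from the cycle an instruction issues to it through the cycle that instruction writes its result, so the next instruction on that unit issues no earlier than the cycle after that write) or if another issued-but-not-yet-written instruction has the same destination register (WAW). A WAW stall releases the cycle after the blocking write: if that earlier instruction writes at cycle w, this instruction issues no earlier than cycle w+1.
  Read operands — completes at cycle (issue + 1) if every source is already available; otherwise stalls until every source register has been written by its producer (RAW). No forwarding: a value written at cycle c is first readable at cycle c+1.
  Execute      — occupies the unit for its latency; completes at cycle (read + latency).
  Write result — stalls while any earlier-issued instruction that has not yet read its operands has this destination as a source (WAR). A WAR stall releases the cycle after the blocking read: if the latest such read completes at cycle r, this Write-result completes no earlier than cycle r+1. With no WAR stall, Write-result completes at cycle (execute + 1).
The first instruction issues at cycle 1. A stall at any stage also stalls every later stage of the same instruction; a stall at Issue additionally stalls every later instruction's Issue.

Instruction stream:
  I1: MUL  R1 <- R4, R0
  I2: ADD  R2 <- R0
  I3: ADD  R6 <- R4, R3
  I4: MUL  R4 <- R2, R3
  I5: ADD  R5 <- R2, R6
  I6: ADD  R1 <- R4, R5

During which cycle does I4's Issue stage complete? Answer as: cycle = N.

cycle = 10

t=1  I1 dispatched to MUL
t=2  I1 operands ready; I2 dispatched to ADD
t=3  I2 operands ready
t=5  I2 complete
t=6  R2←I2
t=7  I3 dispatched to ADD
t=8  I1 complete; I3 operands ready
t=9  R1←I1
t=10  I3 complete; I4 dispatched to MUL
t=11  R6←I3; I4 operands ready
t=12  I5 dispatched to ADD
t=13  I5 operands ready
t=15  I5 complete
t=16  R5←I5
t=17  I4 complete; I6 dispatched to ADD
t=18  R4←I4
t=19  I6 operands ready
t=21  I6 complete
t=22  R1←I6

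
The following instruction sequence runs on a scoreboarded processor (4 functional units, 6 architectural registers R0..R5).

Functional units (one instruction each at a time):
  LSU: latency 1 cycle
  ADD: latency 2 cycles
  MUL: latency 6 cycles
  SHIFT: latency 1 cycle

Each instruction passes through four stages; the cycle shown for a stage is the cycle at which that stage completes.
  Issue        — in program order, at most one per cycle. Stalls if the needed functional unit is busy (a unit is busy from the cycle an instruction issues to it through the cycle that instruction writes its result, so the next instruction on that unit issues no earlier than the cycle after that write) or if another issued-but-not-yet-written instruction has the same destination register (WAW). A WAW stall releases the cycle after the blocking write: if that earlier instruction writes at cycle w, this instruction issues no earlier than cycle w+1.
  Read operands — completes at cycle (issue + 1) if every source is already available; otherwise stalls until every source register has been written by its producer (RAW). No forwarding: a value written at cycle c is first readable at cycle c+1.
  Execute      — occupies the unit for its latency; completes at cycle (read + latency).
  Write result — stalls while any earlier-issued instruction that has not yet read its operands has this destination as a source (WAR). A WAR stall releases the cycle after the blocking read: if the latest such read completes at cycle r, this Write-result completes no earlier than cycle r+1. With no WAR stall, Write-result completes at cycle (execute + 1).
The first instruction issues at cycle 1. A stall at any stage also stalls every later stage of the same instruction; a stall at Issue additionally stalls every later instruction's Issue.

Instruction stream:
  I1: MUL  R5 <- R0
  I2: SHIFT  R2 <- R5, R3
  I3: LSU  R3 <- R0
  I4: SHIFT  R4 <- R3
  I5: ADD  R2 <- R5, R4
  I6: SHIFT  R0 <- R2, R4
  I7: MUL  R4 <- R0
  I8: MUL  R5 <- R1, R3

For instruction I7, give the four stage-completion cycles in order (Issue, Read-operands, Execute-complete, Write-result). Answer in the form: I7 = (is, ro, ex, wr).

[I1] 1/2/8/9
[I2] 2/10/11/12  (RAW R5: wait I1 write@9)
[I3] 3/4/5/11  (WAR R3: wait I2 read@10)
[I4] 13/14/15/16  (struct: SHIFT busy until I2 writes@12)
[I5] 14/17/19/20  (RAW R4: wait I4 write@16)
[I6] 17/21/22/23  (struct: SHIFT busy until I4 writes@16; RAW R2: wait I5 write@20)
[I7] 18/24/30/31  (RAW R0: wait I6 write@23)
[I8] 32/33/39/40  (struct: MUL busy until I7 writes@31)

I7 = (18, 24, 30, 31)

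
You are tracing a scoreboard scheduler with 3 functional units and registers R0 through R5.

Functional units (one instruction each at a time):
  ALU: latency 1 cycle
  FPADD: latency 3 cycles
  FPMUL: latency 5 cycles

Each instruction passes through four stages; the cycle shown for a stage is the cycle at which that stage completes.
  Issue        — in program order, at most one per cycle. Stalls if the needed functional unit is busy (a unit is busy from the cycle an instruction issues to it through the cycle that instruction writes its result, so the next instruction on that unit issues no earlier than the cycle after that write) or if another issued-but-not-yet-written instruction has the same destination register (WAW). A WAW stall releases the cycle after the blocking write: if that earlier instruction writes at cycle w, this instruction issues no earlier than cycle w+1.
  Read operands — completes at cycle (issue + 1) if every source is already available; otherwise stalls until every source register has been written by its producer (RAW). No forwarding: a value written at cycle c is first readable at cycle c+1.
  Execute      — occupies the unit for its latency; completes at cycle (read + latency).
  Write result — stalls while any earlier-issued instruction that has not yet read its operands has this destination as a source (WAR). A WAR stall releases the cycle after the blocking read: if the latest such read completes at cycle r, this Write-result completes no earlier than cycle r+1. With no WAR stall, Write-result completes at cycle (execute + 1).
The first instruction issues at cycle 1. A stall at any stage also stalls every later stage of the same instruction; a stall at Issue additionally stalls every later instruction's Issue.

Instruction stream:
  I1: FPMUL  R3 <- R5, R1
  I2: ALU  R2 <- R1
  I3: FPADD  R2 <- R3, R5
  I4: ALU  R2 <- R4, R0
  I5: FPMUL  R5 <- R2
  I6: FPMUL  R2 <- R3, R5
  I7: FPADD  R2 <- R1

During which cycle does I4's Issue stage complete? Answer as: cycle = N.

I1: IS=1 RO=2 EX=7 WR=8
I2: IS=2 RO=3 EX=4 WR=5
I3: IS=6 RO=9 EX=12 WR=13  [WAW R2: wait I2 write@5; RAW R3: wait I1 write@8]
I4: IS=14 RO=15 EX=16 WR=17  [WAW R2: wait I3 write@13]
I5: IS=15 RO=18 EX=23 WR=24  [RAW R2: wait I4 write@17]
I6: IS=25 RO=26 EX=31 WR=32  [struct: FPMUL busy until I5 writes@24]
I7: IS=33 RO=34 EX=37 WR=38  [WAW R2: wait I6 write@32]

cycle = 14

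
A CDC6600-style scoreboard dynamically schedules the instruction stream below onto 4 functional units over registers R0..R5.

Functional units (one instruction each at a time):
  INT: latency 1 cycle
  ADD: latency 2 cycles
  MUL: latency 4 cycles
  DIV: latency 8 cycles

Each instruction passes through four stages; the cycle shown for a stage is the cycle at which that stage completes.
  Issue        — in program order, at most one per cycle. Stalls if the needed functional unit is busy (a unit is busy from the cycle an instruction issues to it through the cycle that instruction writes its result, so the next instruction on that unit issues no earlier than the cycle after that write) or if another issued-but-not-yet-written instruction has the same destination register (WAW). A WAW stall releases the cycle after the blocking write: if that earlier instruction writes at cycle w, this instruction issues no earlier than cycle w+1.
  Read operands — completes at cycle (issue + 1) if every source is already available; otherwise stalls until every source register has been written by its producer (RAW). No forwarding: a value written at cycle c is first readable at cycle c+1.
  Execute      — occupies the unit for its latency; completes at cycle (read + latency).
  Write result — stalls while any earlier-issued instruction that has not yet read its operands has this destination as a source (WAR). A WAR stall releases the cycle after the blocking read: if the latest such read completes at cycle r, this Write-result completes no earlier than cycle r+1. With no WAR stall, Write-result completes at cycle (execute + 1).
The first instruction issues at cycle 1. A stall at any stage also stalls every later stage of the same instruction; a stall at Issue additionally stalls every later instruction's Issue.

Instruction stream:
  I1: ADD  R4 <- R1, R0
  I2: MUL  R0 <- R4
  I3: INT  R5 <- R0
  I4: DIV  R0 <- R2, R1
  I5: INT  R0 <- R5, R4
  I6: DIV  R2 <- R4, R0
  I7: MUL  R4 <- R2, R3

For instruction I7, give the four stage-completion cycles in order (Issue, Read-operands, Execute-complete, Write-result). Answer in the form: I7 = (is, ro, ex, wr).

  I1 | 1 | 2 | 4 | 5
  I2 | 2 | 6 | 10 | 11   RAW R4: wait I1 write@5
  I3 | 3 | 12 | 13 | 14   RAW R0: wait I2 write@11
  I4 | 12 | 13 | 21 | 22   WAW R0: wait I2 write@11
  I5 | 23 | 24 | 25 | 26   WAW R0: wait I4 write@22
  I6 | 24 | 27 | 35 | 36   RAW R0: wait I5 write@26
  I7 | 25 | 37 | 41 | 42   RAW R2: wait I6 write@36

I7 = (25, 37, 41, 42)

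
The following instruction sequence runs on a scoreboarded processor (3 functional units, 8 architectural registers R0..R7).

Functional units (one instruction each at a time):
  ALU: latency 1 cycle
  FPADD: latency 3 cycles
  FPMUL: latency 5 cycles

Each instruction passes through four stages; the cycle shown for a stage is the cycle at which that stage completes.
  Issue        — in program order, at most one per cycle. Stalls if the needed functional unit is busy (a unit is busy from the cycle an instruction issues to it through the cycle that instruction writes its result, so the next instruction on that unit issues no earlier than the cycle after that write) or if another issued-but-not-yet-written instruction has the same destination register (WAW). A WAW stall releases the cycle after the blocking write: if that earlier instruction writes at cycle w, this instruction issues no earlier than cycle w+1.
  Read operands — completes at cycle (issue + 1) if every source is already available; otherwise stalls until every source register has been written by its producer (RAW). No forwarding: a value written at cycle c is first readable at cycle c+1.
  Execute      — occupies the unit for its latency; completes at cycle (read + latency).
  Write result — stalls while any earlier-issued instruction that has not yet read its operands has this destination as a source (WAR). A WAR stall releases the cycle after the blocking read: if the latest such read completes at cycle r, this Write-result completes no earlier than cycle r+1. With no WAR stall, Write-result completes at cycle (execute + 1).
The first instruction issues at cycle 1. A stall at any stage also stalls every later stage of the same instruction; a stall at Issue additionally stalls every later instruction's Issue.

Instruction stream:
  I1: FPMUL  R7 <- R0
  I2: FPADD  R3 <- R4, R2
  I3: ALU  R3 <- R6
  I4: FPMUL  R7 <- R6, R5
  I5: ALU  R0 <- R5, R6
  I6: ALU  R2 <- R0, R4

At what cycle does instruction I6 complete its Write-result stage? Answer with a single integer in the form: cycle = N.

cycle = 19

1) issue 1, read 2, done 7, write 8
2) issue 2, read 3, done 6, write 7
3) issue 8, read 9, done 10, write 11  <WAW R3: wait I2 write@7>
4) issue 9, read 10, done 15, write 16
5) issue 12, read 13, done 14, write 15  <struct: ALU busy until I3 writes@11>
6) issue 16, read 17, done 18, write 19  <struct: ALU busy until I5 writes@15>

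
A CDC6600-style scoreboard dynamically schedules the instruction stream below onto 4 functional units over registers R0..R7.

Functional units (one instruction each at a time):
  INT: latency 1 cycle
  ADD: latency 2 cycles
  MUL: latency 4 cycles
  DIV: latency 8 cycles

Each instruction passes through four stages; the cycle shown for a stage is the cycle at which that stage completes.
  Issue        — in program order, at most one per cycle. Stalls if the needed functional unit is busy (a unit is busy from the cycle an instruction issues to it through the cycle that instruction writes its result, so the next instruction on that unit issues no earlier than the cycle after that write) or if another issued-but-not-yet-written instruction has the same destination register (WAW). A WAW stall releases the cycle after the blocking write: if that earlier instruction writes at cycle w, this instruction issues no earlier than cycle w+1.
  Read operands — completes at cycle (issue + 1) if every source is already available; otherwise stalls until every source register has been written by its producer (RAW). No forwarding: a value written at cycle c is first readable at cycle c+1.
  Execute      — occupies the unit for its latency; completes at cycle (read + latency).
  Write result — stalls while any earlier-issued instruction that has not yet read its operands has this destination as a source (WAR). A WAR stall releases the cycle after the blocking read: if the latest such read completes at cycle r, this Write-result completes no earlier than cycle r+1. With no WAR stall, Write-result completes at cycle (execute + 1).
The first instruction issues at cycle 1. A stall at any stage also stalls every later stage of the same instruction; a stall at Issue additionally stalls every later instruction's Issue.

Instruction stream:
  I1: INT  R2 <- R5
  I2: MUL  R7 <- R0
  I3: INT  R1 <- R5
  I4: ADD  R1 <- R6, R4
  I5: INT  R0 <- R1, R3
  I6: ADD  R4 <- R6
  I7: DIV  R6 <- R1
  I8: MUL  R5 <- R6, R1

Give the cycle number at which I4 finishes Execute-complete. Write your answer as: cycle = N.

[1] I1→INT
[2] I1 RO, I2→MUL
[3] I1 EX, I2 RO
[4] I1 WR R2
[5] I3→INT
[6] I3 RO
[7] I2 EX, I3 EX
[8] I2 WR R7, I3 WR R1
[9] I4→ADD
[10] I4 RO, I5→INT
[12] I4 EX
[13] I4 WR R1
[14] I5 RO, I6→ADD
[15] I5 EX, I6 RO, I7→DIV
[16] I5 WR R0, I7 RO, I8→MUL
[17] I6 EX
[18] I6 WR R4
[24] I7 EX
[25] I7 WR R6
[26] I8 RO
[30] I8 EX
[31] I8 WR R5

cycle = 12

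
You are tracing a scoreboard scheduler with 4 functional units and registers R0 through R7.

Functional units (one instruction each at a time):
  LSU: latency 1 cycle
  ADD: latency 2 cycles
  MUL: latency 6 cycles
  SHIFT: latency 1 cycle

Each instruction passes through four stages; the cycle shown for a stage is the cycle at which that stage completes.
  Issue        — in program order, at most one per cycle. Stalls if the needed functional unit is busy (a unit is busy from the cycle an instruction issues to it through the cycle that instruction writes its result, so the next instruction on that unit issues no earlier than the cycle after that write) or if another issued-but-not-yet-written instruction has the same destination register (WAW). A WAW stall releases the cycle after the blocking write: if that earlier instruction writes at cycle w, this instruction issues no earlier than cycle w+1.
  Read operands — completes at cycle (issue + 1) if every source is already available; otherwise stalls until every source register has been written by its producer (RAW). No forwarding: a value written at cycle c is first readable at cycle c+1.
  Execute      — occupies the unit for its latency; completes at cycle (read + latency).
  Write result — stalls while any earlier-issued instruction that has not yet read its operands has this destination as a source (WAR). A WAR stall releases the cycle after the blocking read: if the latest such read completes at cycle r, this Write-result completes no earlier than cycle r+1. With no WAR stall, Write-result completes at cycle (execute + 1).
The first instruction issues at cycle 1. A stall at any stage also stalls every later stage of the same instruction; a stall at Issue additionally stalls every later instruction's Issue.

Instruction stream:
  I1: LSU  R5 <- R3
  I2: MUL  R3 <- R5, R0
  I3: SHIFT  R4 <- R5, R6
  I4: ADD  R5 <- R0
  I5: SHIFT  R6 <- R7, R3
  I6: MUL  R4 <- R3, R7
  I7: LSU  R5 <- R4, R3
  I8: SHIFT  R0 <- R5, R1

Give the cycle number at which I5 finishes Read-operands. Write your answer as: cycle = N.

cycle = 13

[I1] 1/2/3/4
[I2] 2/5/11/12  (RAW R5: wait I1 write@4)
[I3] 3/5/6/7  (RAW R5: wait I1 write@4)
[I4] 5/6/8/9  (WAW R5: wait I1 write@4)
[I5] 8/13/14/15  (struct: SHIFT busy until I3 writes@7; RAW R3: wait I2 write@12)
[I6] 13/14/20/21  (struct: MUL busy until I2 writes@12)
[I7] 14/22/23/24  (RAW R4: wait I6 write@21)
[I8] 16/25/26/27  (struct: SHIFT busy until I5 writes@15; RAW R5: wait I7 write@24)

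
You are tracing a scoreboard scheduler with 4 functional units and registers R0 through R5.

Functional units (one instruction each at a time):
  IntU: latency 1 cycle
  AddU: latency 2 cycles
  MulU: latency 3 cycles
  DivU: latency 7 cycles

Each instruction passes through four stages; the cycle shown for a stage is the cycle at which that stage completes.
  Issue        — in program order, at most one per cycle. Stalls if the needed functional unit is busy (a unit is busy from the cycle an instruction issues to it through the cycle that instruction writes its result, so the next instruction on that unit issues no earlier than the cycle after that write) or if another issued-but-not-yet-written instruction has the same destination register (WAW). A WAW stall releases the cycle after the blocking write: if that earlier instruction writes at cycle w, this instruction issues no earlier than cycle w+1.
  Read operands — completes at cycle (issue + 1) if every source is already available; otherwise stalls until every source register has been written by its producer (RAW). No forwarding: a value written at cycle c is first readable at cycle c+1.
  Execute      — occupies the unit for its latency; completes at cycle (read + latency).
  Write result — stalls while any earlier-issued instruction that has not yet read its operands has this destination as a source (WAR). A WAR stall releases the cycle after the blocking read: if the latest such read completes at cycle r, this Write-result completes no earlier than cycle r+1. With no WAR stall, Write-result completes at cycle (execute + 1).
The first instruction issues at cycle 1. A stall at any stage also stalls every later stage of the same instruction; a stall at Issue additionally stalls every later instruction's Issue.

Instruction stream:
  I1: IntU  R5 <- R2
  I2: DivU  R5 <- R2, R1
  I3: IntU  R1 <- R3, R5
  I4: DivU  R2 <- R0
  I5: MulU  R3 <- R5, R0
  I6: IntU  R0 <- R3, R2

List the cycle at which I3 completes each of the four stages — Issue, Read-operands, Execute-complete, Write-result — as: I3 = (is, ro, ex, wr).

I3 = (6, 15, 16, 17)

cycle 1: issue I1 (IntU)
cycle 2: I1 read-ops
cycle 3: I1 finished on IntU
cycle 4: I1→R5
cycle 5: issue I2 (DivU)
cycle 6: I2 read-ops, issue I3 (IntU)
cycle 13: I2 finished on DivU
cycle 14: I2→R5
cycle 15: I3 read-ops, issue I4 (DivU)
cycle 16: I3 finished on IntU, I4 read-ops, issue I5 (MulU)
cycle 17: I3→R1, I5 read-ops
cycle 18: issue I6 (IntU)
cycle 20: I5 finished on MulU
cycle 21: I5→R3
cycle 23: I4 finished on DivU
cycle 24: I4→R2
cycle 25: I6 read-ops
cycle 26: I6 finished on IntU
cycle 27: I6→R0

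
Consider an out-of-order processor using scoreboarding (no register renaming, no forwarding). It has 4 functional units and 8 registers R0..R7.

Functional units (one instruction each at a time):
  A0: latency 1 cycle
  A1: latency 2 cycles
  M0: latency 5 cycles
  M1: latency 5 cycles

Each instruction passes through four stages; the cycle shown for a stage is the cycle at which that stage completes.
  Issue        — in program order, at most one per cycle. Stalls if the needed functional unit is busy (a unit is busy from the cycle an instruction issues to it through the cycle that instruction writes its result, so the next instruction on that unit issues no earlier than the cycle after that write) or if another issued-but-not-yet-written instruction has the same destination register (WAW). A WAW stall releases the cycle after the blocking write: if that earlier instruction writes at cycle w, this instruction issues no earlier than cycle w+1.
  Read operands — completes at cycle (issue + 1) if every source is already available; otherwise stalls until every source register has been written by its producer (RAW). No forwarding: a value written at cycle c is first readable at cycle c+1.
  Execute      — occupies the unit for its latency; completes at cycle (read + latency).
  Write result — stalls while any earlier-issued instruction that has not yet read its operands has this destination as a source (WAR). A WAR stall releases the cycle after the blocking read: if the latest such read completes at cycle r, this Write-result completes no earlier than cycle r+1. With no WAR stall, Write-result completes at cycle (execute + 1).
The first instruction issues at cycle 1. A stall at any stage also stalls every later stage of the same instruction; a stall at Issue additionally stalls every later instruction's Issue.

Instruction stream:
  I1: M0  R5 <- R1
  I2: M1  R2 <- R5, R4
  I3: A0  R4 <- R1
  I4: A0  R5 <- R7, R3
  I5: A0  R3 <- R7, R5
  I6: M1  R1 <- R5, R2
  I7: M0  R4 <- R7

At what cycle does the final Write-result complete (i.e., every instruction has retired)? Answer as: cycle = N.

cycle = 24

c1: I1→M0
c2: I1 RO, I2→M1
c3: I3→A0
c4: I3 RO
c5: I3 EX
c7: I1 EX
c8: I1 WR R5
c9: I2 RO
c10: I3 WR R4
c11: I4→A0
c12: I4 RO
c13: I4 EX
c14: I2 EX, I4 WR R5
c15: I2 WR R2, I5→A0
c16: I5 RO, I6→M1
c17: I5 EX, I6 RO, I7→M0
c18: I5 WR R3, I7 RO
c22: I6 EX
c23: I6 WR R1, I7 EX
c24: I7 WR R4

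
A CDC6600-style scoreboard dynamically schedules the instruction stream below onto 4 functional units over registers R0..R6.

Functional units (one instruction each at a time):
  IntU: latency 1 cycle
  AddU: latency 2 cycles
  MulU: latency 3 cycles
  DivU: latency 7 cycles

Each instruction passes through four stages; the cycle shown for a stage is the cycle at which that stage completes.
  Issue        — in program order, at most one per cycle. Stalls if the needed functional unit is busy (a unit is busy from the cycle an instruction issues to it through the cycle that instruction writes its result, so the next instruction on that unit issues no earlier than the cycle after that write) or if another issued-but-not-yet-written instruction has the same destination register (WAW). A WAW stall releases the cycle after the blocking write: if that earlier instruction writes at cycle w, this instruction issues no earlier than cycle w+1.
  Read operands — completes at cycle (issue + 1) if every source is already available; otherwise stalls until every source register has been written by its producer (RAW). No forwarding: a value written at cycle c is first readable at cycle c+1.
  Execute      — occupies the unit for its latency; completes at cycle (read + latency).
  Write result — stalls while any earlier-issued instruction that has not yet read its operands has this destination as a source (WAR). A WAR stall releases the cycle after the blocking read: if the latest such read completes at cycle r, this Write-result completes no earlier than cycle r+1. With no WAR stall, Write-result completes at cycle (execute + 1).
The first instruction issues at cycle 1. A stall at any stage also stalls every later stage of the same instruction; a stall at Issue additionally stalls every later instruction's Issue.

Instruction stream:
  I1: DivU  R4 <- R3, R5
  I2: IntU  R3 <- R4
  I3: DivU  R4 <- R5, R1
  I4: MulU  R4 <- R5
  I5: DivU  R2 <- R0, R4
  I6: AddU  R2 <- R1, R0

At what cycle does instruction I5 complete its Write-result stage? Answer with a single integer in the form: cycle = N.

cycle = 35

I1: IS=1 RO=2 EX=9 WR=10
I2: IS=2 RO=11 EX=12 WR=13  [RAW R4: wait I1 write@10]
I3: IS=11 RO=12 EX=19 WR=20  [struct: DivU busy until I1 writes@10]
I4: IS=21 RO=22 EX=25 WR=26  [WAW R4: wait I3 write@20]
I5: IS=22 RO=27 EX=34 WR=35  [RAW R4: wait I4 write@26]
I6: IS=36 RO=37 EX=39 WR=40  [WAW R2: wait I5 write@35]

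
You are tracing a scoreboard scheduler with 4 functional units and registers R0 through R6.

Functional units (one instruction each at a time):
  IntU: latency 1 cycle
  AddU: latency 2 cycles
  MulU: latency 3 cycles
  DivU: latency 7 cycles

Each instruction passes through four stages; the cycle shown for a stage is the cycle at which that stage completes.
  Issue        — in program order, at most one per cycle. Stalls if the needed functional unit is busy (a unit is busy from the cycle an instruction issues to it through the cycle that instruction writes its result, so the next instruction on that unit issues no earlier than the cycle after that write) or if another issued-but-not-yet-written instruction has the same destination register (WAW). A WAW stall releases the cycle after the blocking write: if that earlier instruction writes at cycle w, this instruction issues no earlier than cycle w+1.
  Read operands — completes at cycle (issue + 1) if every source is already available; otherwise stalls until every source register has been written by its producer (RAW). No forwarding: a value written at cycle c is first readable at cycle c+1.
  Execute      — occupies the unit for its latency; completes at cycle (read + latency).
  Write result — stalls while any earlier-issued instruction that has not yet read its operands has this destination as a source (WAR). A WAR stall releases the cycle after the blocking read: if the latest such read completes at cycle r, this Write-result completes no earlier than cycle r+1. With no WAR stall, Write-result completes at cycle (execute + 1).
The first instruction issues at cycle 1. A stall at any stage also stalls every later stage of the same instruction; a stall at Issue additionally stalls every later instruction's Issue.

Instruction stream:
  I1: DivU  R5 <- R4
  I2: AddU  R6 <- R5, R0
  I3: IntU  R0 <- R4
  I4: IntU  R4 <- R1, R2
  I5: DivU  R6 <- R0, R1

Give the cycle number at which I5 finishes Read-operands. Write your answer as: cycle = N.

I1 -> (1, 2, 9, 10)
I2 -> (2, 11, 13, 14)  // RAW R5: wait I1 write@10
I3 -> (3, 4, 5, 12)  // WAR R0: wait I2 read@11
I4 -> (13, 14, 15, 16)  // struct: IntU busy until I3 writes@12
I5 -> (15, 16, 23, 24)  // WAW R6: wait I2 write@14

cycle = 16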